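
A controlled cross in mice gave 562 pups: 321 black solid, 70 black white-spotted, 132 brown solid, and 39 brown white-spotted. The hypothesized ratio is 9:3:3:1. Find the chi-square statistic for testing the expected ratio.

19.106

Expected counts for N = 562 under a 9:3:3:1 ratio (total parts = 16):
  black solid: 562 × 9/16 = 316.125
  black white-spotted: 562 × 3/16 = 105.375
  brown solid: 562 × 3/16 = 105.375
  brown white-spotted: 562 × 1/16 = 35.125
χ² = Σ (O − E)² / E
  black solid: (321 − 316.125)² / 316.125 = 0.0752
  black white-spotted: (70 − 105.375)² / 105.375 = 11.8756
  brown solid: (132 − 105.375)² / 105.375 = 6.7273
  brown white-spotted: (39 − 35.125)² / 35.125 = 0.4275
χ² = 0.0752 + 11.8756 + 6.7273 + 0.4275 = 19.1056 ≈ 19.106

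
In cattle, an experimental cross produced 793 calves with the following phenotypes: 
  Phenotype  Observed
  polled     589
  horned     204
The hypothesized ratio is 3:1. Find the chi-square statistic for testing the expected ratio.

0.222

Under the 3:1 hypothesis (Σ ratio = 4, N = 793):
  polled: 793 × 3/4 = 594.75
  horned: 793 × 1/4 = 198.25
χ² = Σ (O − E)² / E
  polled: (589 − 594.75)² / 594.75 = 0.0556
  horned: (204 − 198.25)² / 198.25 = 0.1668
χ² = 0.0556 + 0.1668 = 0.2224 ≈ 0.222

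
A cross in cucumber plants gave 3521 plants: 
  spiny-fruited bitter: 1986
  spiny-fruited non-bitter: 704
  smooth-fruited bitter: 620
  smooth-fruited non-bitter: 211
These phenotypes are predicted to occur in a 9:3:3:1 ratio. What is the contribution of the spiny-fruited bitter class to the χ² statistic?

Total ratio parts = 16. Expected numbers out of 3521:
  spiny-fruited bitter: 3521 × 9/16 = 1980.5625
  spiny-fruited non-bitter: 3521 × 3/16 = 660.1875
  smooth-fruited bitter: 3521 × 3/16 = 660.1875
  smooth-fruited non-bitter: 3521 × 1/16 = 220.0625
Contribution of spiny-fruited bitter: (1986 − 1980.5625)² / 1980.5625 = 0.0149

0.015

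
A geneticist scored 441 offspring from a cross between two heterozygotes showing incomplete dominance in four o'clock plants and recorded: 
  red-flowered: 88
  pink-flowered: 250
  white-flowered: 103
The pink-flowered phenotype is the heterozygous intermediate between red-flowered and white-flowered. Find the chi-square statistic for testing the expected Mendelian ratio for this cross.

8.914

With incomplete dominance, a heterozygote × heterozygote cross gives a 1:2:1 phenotypic ratio.
Total ratio parts = 4. Expected numbers out of 441:
  red-flowered: 441 × 1/4 = 110.25
  pink-flowered: 441 × 2/4 = 220.5
  white-flowered: 441 × 1/4 = 110.25
χ² = Σ (O − E)² / E
  red-flowered: (88 − 110.25)² / 110.25 = 4.4904
  pink-flowered: (250 − 220.5)² / 220.5 = 3.9467
  white-flowered: (103 − 110.25)² / 110.25 = 0.4768
χ² = 4.4904 + 3.9467 + 0.4768 = 8.9139 ≈ 8.914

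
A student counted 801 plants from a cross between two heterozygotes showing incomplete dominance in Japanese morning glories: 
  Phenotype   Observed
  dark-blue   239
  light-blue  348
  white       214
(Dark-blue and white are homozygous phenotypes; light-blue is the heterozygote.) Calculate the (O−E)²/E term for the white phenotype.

0.944

With incomplete dominance, a heterozygote × heterozygote cross gives a 1:2:1 phenotypic ratio.
Expected counts for N = 801 under a 1:2:1 ratio (total parts = 4):
  dark-blue: 801 × 1/4 = 200.25
  light-blue: 801 × 2/4 = 400.5
  white: 801 × 1/4 = 200.25
Contribution of white: (214 − 200.25)² / 200.25 = 0.9441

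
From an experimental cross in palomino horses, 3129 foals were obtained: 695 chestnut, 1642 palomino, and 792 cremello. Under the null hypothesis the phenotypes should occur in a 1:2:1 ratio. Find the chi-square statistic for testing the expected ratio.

13.692

Total ratio parts = 4. Expected numbers out of 3129:
  chestnut: 3129 × 1/4 = 782.25
  palomino: 3129 × 2/4 = 1564.5
  cremello: 3129 × 1/4 = 782.25
χ² = Σ (O − E)² / E
  chestnut: (695 − 782.25)² / 782.25 = 9.7316
  palomino: (1642 − 1564.5)² / 1564.5 = 3.8391
  cremello: (792 − 782.25)² / 782.25 = 0.1215
χ² = 9.7316 + 3.8391 + 0.1215 = 13.6922 ≈ 13.692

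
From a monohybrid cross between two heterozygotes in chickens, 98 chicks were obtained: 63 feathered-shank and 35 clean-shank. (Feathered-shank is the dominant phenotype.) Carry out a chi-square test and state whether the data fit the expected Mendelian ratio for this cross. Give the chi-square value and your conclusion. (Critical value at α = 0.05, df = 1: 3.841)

6.000; not consistent

For a monohybrid cross between heterozygotes with complete dominance, the expected phenotypic ratio is 3:1.
Total ratio parts = 4. Expected numbers out of 98:
  feathered-shank: 98 × 3/4 = 73.5
  clean-shank: 98 × 1/4 = 24.5
χ² = Σ (O − E)² / E
  feathered-shank: (63 − 73.5)² / 73.5 = 1.5000
  clean-shank: (35 − 24.5)² / 24.5 = 4.5000
χ² = 1.5000 + 4.5000 = 6.000
Degrees of freedom = 2 − 1 = 1; critical value at α = 0.05 is 3.841.
Since 6.000 > 3.841, we reject the null hypothesis — the data do not fit the 3:1 ratio.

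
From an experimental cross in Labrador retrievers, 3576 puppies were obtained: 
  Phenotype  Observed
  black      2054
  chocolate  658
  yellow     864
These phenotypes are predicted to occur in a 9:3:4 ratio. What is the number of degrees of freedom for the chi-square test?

A goodness-of-fit test with 3 phenotype classes has df = 3 − 1 = 2.

2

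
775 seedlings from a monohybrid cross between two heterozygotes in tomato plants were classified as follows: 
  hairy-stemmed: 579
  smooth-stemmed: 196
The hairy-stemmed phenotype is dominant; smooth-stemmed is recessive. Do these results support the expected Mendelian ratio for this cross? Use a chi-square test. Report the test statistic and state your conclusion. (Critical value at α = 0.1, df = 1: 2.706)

For a monohybrid cross between heterozygotes with complete dominance, the expected phenotypic ratio is 3:1.
The 3:1 ratio has 4 parts, so with N = 775 the expected counts are:
  hairy-stemmed: 775 × 3/4 = 581.25
  smooth-stemmed: 775 × 1/4 = 193.75
χ² = Σ (O − E)² / E
  hairy-stemmed: (579 − 581.25)² / 581.25 = 0.0087
  smooth-stemmed: (196 − 193.75)² / 193.75 = 0.0261
χ² = 0.0087 + 0.0261 = 0.0348 ≈ 0.035
Degrees of freedom = 2 − 1 = 1; critical value at α = 0.1 is 2.706.
Since 0.035 < 2.706, we fail to reject the null hypothesis — the data are consistent with the 3:1 ratio.

0.035; consistent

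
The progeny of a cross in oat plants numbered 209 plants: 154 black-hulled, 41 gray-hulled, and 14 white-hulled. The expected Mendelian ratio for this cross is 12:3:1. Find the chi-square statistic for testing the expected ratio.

0.199

Expected counts for N = 209 under a 12:3:1 ratio (total parts = 16):
  black-hulled: 209 × 12/16 = 156.75
  gray-hulled: 209 × 3/16 = 39.1875
  white-hulled: 209 × 1/16 = 13.0625
χ² = Σ (O − E)² / E
  black-hulled: (154 − 156.75)² / 156.75 = 0.0482
  gray-hulled: (41 − 39.1875)² / 39.1875 = 0.0838
  white-hulled: (14 − 13.0625)² / 13.0625 = 0.0673
χ² = 0.0482 + 0.0838 + 0.0673 = 0.1993 ≈ 0.199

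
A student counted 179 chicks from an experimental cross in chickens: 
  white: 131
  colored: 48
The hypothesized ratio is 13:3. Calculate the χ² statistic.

7.644

Under the 13:3 hypothesis (Σ ratio = 16, N = 179):
  white: 179 × 13/16 = 145.4375
  colored: 179 × 3/16 = 33.5625
χ² = Σ (O − E)² / E
  white: (131 − 145.4375)² / 145.4375 = 1.4332
  colored: (48 − 33.5625)² / 33.5625 = 6.2105
χ² = 1.4332 + 6.2105 = 7.6437 ≈ 7.644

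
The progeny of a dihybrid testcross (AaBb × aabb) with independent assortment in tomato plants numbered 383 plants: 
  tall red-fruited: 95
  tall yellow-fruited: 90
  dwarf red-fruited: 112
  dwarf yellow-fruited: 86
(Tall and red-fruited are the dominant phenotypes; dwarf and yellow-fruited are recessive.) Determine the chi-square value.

A dihybrid testcross with independent assortment gives a 1:1:1:1 ratio.
The 1:1:1:1 ratio has 4 parts, so with N = 383 the expected counts are:
  tall red-fruited: 383 × 1/4 = 95.75
  tall yellow-fruited: 383 × 1/4 = 95.75
  dwarf red-fruited: 383 × 1/4 = 95.75
  dwarf yellow-fruited: 383 × 1/4 = 95.75
χ² = Σ (O − E)² / E
  tall red-fruited: (95 − 95.75)² / 95.75 = 0.0059
  tall yellow-fruited: (90 − 95.75)² / 95.75 = 0.3453
  dwarf red-fruited: (112 − 95.75)² / 95.75 = 2.7578
  dwarf yellow-fruited: (86 − 95.75)² / 95.75 = 0.9928
χ² = 0.0059 + 0.3453 + 2.7578 + 0.9928 = 4.1018 ≈ 4.102

4.102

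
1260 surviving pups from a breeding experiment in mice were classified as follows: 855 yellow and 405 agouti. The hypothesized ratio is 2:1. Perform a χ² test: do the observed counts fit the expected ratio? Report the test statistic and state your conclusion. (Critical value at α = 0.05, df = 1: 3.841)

The 2:1 ratio has 3 parts, so with N = 1260 the expected counts are:
  yellow: 1260 × 2/3 = 840
  agouti: 1260 × 1/3 = 420
χ² = Σ (O − E)² / E
  yellow: (855 − 840)² / 840 = 0.2679
  agouti: (405 − 420)² / 420 = 0.5357
χ² = 0.2679 + 0.5357 = 0.8036 ≈ 0.804
Degrees of freedom = 2 − 1 = 1; critical value at α = 0.05 is 3.841.
Since 0.804 < 3.841, we fail to reject the null hypothesis — the data are consistent with the 2:1 ratio.

0.804; consistent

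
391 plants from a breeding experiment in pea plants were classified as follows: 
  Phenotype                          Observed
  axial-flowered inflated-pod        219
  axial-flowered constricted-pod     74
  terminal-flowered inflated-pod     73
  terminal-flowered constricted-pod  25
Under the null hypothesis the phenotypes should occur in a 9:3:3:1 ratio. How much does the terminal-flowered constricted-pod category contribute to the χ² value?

0.013

The 9:3:3:1 ratio has 16 parts, so with N = 391 the expected counts are:
  axial-flowered inflated-pod: 391 × 9/16 = 219.9375
  axial-flowered constricted-pod: 391 × 3/16 = 73.3125
  terminal-flowered inflated-pod: 391 × 3/16 = 73.3125
  terminal-flowered constricted-pod: 391 × 1/16 = 24.4375
Contribution of terminal-flowered constricted-pod: (25 − 24.4375)² / 24.4375 = 0.0129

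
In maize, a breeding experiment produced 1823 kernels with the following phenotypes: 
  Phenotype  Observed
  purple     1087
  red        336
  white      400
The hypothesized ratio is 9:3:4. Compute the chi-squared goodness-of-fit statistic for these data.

Under the 9:3:4 hypothesis (Σ ratio = 16, N = 1823):
  purple: 1823 × 9/16 = 1025.4375
  red: 1823 × 3/16 = 341.8125
  white: 1823 × 4/16 = 455.75
χ² = Σ (O − E)² / E
  purple: (1087 − 1025.4375)² / 1025.4375 = 3.6959
  red: (336 − 341.8125)² / 341.8125 = 0.0988
  white: (400 − 455.75)² / 455.75 = 6.8197
χ² = 3.6959 + 0.0988 + 6.8197 = 10.6144 ≈ 10.614

10.614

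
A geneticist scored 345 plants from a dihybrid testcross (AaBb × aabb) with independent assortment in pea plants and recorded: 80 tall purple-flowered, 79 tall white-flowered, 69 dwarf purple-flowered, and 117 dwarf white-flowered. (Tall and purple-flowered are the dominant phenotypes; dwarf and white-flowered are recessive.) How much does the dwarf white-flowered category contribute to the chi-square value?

A dihybrid testcross with independent assortment gives a 1:1:1:1 ratio.
Under the 1:1:1:1 hypothesis (Σ ratio = 4, N = 345):
  tall purple-flowered: 345 × 1/4 = 86.25
  tall white-flowered: 345 × 1/4 = 86.25
  dwarf purple-flowered: 345 × 1/4 = 86.25
  dwarf white-flowered: 345 × 1/4 = 86.25
Contribution of dwarf white-flowered: (117 − 86.25)² / 86.25 = 10.9630

10.963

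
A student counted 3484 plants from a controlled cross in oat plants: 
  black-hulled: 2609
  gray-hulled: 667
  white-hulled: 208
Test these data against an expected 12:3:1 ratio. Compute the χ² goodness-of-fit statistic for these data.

Expected counts for N = 3484 under a 12:3:1 ratio (total parts = 16):
  black-hulled: 3484 × 12/16 = 2613
  gray-hulled: 3484 × 3/16 = 653.25
  white-hulled: 3484 × 1/16 = 217.75
χ² = Σ (O − E)² / E
  black-hulled: (2609 − 2613)² / 2613 = 0.0061
  gray-hulled: (667 − 653.25)² / 653.25 = 0.2894
  white-hulled: (208 − 217.75)² / 217.75 = 0.4366
χ² = 0.0061 + 0.2894 + 0.4366 = 0.7321 ≈ 0.732

0.732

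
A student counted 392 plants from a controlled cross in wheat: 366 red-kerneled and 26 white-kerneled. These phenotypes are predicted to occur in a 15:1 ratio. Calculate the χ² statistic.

The 15:1 ratio has 16 parts, so with N = 392 the expected counts are:
  red-kerneled: 392 × 15/16 = 367.5
  white-kerneled: 392 × 1/16 = 24.5
χ² = Σ (O − E)² / E
  red-kerneled: (366 − 367.5)² / 367.5 = 0.0061
  white-kerneled: (26 − 24.5)² / 24.5 = 0.0918
χ² = 0.0061 + 0.0918 = 0.0979 ≈ 0.098

0.098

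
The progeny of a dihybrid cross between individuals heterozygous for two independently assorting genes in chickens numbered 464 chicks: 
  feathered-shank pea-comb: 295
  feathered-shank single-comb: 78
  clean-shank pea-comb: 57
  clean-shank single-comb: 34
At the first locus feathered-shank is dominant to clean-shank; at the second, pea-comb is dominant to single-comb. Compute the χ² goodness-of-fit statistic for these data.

16.567

A dihybrid F₂ with independent assortment and complete dominance at both loci gives a 9:3:3:1 phenotypic ratio.
Under the 9:3:3:1 hypothesis (Σ ratio = 16, N = 464):
  feathered-shank pea-comb: 464 × 9/16 = 261
  feathered-shank single-comb: 464 × 3/16 = 87
  clean-shank pea-comb: 464 × 3/16 = 87
  clean-shank single-comb: 464 × 1/16 = 29
χ² = Σ (O − E)² / E
  feathered-shank pea-comb: (295 − 261)² / 261 = 4.4291
  feathered-shank single-comb: (78 − 87)² / 87 = 0.9310
  clean-shank pea-comb: (57 − 87)² / 87 = 10.3448
  clean-shank single-comb: (34 − 29)² / 29 = 0.8621
χ² = 4.4291 + 0.9310 + 10.3448 + 0.8621 = 16.567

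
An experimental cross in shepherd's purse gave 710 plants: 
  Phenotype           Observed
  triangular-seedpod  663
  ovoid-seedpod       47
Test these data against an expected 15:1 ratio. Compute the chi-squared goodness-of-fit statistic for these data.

0.166

The 15:1 ratio has 16 parts, so with N = 710 the expected counts are:
  triangular-seedpod: 710 × 15/16 = 665.625
  ovoid-seedpod: 710 × 1/16 = 44.375
χ² = Σ (O − E)² / E
  triangular-seedpod: (663 − 665.625)² / 665.625 = 0.0104
  ovoid-seedpod: (47 − 44.375)² / 44.375 = 0.1553
χ² = 0.0104 + 0.1553 = 0.1657 ≈ 0.166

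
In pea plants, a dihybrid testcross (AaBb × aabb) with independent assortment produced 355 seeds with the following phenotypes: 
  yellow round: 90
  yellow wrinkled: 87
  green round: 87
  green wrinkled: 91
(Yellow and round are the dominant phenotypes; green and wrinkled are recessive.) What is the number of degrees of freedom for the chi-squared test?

3

A dihybrid testcross with independent assortment gives a 1:1:1:1 ratio.
A goodness-of-fit test with 4 phenotype classes has df = 4 − 1 = 3.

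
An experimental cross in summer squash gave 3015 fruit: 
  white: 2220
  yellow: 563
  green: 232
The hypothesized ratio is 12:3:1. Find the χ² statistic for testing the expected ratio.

10.833

The 12:3:1 ratio has 16 parts, so with N = 3015 the expected counts are:
  white: 3015 × 12/16 = 2261.25
  yellow: 3015 × 3/16 = 565.3125
  green: 3015 × 1/16 = 188.4375
χ² = Σ (O − E)² / E
  white: (2220 − 2261.25)² / 2261.25 = 0.7525
  yellow: (563 − 565.3125)² / 565.3125 = 0.0095
  green: (232 − 188.4375)² / 188.4375 = 10.0707
χ² = 0.7525 + 0.0095 + 10.0707 = 10.8327 ≈ 10.833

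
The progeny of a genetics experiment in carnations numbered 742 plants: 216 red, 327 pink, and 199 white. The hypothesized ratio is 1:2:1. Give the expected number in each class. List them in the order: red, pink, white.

185.5, 371, 185.5

Under the 1:2:1 hypothesis (Σ ratio = 4, N = 742):
  red: 742 × 1/4 = 185.5
  pink: 742 × 2/4 = 371
  white: 742 × 1/4 = 185.5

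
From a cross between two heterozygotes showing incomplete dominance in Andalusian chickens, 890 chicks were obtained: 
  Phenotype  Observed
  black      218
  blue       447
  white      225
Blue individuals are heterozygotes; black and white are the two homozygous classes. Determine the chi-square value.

0.128

With incomplete dominance, a heterozygote × heterozygote cross gives a 1:2:1 phenotypic ratio.
Under the 1:2:1 hypothesis (Σ ratio = 4, N = 890):
  black: 890 × 1/4 = 222.5
  blue: 890 × 2/4 = 445
  white: 890 × 1/4 = 222.5
χ² = Σ (O − E)² / E
  black: (218 − 222.5)² / 222.5 = 0.0910
  blue: (447 − 445)² / 445 = 0.0090
  white: (225 − 222.5)² / 222.5 = 0.0281
χ² = 0.0910 + 0.0090 + 0.0281 = 0.1281 ≈ 0.128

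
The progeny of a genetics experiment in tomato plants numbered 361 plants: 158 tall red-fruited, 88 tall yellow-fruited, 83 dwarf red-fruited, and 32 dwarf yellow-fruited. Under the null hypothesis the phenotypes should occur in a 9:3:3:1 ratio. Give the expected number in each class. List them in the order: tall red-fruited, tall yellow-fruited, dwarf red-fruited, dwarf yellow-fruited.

Total ratio parts = 16. Expected numbers out of 361:
  tall red-fruited: 361 × 9/16 = 203.0625
  tall yellow-fruited: 361 × 3/16 = 67.6875
  dwarf red-fruited: 361 × 3/16 = 67.6875
  dwarf yellow-fruited: 361 × 1/16 = 22.5625

203.0625, 67.6875, 67.6875, 22.5625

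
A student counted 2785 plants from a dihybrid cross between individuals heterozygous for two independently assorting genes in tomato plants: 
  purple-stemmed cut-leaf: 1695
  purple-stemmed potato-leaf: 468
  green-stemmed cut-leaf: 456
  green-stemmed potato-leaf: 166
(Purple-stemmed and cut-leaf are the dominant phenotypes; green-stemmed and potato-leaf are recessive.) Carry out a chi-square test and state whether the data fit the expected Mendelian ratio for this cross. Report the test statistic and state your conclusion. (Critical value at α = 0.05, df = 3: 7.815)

24.916; not consistent

A dihybrid F₂ with independent assortment and complete dominance at both loci gives a 9:3:3:1 phenotypic ratio.
Expected counts for N = 2785 under a 9:3:3:1 ratio (total parts = 16):
  purple-stemmed cut-leaf: 2785 × 9/16 = 1566.5625
  purple-stemmed potato-leaf: 2785 × 3/16 = 522.1875
  green-stemmed cut-leaf: 2785 × 3/16 = 522.1875
  green-stemmed potato-leaf: 2785 × 1/16 = 174.0625
χ² = Σ (O − E)² / E
  purple-stemmed cut-leaf: (1695 − 1566.5625)² / 1566.5625 = 10.5302
  purple-stemmed potato-leaf: (468 − 522.1875)² / 522.1875 = 5.6230
  green-stemmed cut-leaf: (456 − 522.1875)² / 522.1875 = 8.3893
  green-stemmed potato-leaf: (166 − 174.0625)² / 174.0625 = 0.3735
χ² = 10.5302 + 5.6230 + 8.3893 + 0.3735 = 24.916
Degrees of freedom = 4 − 1 = 3; critical value at α = 0.05 is 7.815.
Since 24.916 > 7.815, we reject the null hypothesis — the data do not fit the 9:3:3:1 ratio.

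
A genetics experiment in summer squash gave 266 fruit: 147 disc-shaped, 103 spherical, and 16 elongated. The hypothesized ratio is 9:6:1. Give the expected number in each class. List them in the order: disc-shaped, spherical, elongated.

Expected counts for N = 266 under a 9:6:1 ratio (total parts = 16):
  disc-shaped: 266 × 9/16 = 149.625
  spherical: 266 × 6/16 = 99.75
  elongated: 266 × 1/16 = 16.625

149.625, 99.75, 16.625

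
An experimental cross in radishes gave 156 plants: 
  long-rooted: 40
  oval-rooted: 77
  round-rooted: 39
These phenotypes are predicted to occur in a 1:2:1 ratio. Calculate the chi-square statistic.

Total ratio parts = 4. Expected numbers out of 156:
  long-rooted: 156 × 1/4 = 39
  oval-rooted: 156 × 2/4 = 78
  round-rooted: 156 × 1/4 = 39
χ² = Σ (O − E)² / E
  long-rooted: (40 − 39)² / 39 = 0.0256
  oval-rooted: (77 − 78)² / 78 = 0.0128
  round-rooted: (39 − 39)² / 39 = 0.0000
χ² = 0.0256 + 0.0128 + 0.0000 = 0.0384 ≈ 0.038

0.038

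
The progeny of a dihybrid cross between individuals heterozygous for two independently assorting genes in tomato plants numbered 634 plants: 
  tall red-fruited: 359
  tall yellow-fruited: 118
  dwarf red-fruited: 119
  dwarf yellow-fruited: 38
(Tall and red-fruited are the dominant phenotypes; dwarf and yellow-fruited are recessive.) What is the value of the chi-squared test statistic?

0.089

A dihybrid F₂ with independent assortment and complete dominance at both loci gives a 9:3:3:1 phenotypic ratio.
The 9:3:3:1 ratio has 16 parts, so with N = 634 the expected counts are:
  tall red-fruited: 634 × 9/16 = 356.625
  tall yellow-fruited: 634 × 3/16 = 118.875
  dwarf red-fruited: 634 × 3/16 = 118.875
  dwarf yellow-fruited: 634 × 1/16 = 39.625
χ² = Σ (O − E)² / E
  tall red-fruited: (359 − 356.625)² / 356.625 = 0.0158
  tall yellow-fruited: (118 − 118.875)² / 118.875 = 0.0064
  dwarf red-fruited: (119 − 118.875)² / 118.875 = 0.0001
  dwarf yellow-fruited: (38 − 39.625)² / 39.625 = 0.0666
χ² = 0.0158 + 0.0064 + 0.0001 + 0.0666 = 0.0889 ≈ 0.089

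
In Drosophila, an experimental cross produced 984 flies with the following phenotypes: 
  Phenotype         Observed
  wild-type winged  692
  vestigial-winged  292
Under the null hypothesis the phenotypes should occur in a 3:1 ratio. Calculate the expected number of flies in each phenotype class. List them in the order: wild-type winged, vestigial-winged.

738, 246

Expected counts for N = 984 under a 3:1 ratio (total parts = 4):
  wild-type winged: 984 × 3/4 = 738
  vestigial-winged: 984 × 1/4 = 246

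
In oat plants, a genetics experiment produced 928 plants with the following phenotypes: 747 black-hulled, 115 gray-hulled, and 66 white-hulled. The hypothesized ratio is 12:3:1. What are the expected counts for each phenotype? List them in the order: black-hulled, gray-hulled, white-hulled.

Total ratio parts = 16. Expected numbers out of 928:
  black-hulled: 928 × 12/16 = 696
  gray-hulled: 928 × 3/16 = 174
  white-hulled: 928 × 1/16 = 58

696, 174, 58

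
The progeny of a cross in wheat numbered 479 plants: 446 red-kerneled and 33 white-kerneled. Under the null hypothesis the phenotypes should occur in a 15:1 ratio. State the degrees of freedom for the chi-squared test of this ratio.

1

A goodness-of-fit test with 2 phenotype classes has df = 2 − 1 = 1.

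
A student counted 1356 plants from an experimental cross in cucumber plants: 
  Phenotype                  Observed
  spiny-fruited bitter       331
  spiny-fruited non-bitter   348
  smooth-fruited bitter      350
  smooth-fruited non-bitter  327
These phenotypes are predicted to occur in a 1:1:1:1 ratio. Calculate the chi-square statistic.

1.209

The 1:1:1:1 ratio has 4 parts, so with N = 1356 the expected counts are:
  spiny-fruited bitter: 1356 × 1/4 = 339
  spiny-fruited non-bitter: 1356 × 1/4 = 339
  smooth-fruited bitter: 1356 × 1/4 = 339
  smooth-fruited non-bitter: 1356 × 1/4 = 339
χ² = Σ (O − E)² / E
  spiny-fruited bitter: (331 − 339)² / 339 = 0.1888
  spiny-fruited non-bitter: (348 − 339)² / 339 = 0.2389
  smooth-fruited bitter: (350 − 339)² / 339 = 0.3569
  smooth-fruited non-bitter: (327 − 339)² / 339 = 0.4248
χ² = 0.1888 + 0.2389 + 0.3569 + 0.4248 = 1.2094 ≈ 1.209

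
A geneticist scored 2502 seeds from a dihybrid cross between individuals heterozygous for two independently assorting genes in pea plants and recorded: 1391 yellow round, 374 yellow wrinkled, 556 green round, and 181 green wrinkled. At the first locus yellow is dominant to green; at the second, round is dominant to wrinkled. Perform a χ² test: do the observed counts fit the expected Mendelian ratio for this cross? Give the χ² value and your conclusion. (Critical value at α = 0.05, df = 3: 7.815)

39.445; not consistent

A dihybrid F₂ with independent assortment and complete dominance at both loci gives a 9:3:3:1 phenotypic ratio.
The 9:3:3:1 ratio has 16 parts, so with N = 2502 the expected counts are:
  yellow round: 2502 × 9/16 = 1407.375
  yellow wrinkled: 2502 × 3/16 = 469.125
  green round: 2502 × 3/16 = 469.125
  green wrinkled: 2502 × 1/16 = 156.375
χ² = Σ (O − E)² / E
  yellow round: (1391 − 1407.375)² / 1407.375 = 0.1905
  yellow wrinkled: (374 − 469.125)² / 469.125 = 19.2886
  green round: (556 − 469.125)² / 469.125 = 16.0880
  green wrinkled: (181 − 156.375)² / 156.375 = 3.8778
χ² = 0.1905 + 19.2886 + 16.0880 + 3.8778 = 39.4449 ≈ 39.445
Degrees of freedom = 4 − 1 = 3; critical value at α = 0.05 is 7.815.
Since 39.445 > 7.815, we reject the null hypothesis — the data do not fit the 9:3:3:1 ratio.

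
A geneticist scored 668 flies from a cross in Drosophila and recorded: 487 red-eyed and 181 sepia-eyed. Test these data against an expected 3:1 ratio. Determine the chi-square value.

Under the 3:1 hypothesis (Σ ratio = 4, N = 668):
  red-eyed: 668 × 3/4 = 501
  sepia-eyed: 668 × 1/4 = 167
χ² = Σ (O − E)² / E
  red-eyed: (487 − 501)² / 501 = 0.3912
  sepia-eyed: (181 − 167)² / 167 = 1.1737
χ² = 0.3912 + 1.1737 = 1.5649 ≈ 1.565

1.565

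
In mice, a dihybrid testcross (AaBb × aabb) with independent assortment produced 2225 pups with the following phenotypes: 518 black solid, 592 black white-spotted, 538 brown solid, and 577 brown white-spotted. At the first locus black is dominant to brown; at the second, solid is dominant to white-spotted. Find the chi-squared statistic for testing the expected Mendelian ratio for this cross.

A dihybrid testcross with independent assortment gives a 1:1:1:1 ratio.
The 1:1:1:1 ratio has 4 parts, so with N = 2225 the expected counts are:
  black solid: 2225 × 1/4 = 556.25
  black white-spotted: 2225 × 1/4 = 556.25
  brown solid: 2225 × 1/4 = 556.25
  brown white-spotted: 2225 × 1/4 = 556.25
χ² = Σ (O − E)² / E
  black solid: (518 − 556.25)² / 556.25 = 2.6302
  black white-spotted: (592 − 556.25)² / 556.25 = 2.2976
  brown solid: (538 − 556.25)² / 556.25 = 0.5988
  brown white-spotted: (577 − 556.25)² / 556.25 = 0.7740
χ² = 2.6302 + 2.2976 + 0.5988 + 0.7740 = 6.3006 ≈ 6.301

6.301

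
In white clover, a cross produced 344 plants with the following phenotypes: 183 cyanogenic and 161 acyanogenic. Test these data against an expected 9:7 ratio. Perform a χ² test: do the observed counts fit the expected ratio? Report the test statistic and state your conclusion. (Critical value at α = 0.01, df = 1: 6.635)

1.302; consistent

The 9:7 ratio has 16 parts, so with N = 344 the expected counts are:
  cyanogenic: 344 × 9/16 = 193.5
  acyanogenic: 344 × 7/16 = 150.5
χ² = Σ (O − E)² / E
  cyanogenic: (183 − 193.5)² / 193.5 = 0.5698
  acyanogenic: (161 − 150.5)² / 150.5 = 0.7326
χ² = 0.5698 + 0.7326 = 1.3024 ≈ 1.302
Degrees of freedom = 2 − 1 = 1; critical value at α = 0.01 is 6.635.
Since 1.302 < 6.635, we fail to reject the null hypothesis — the data are consistent with the 9:7 ratio.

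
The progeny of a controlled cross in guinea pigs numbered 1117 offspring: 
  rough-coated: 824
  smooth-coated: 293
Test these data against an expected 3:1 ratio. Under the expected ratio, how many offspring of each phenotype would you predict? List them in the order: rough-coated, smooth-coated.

The 3:1 ratio has 4 parts, so with N = 1117 the expected counts are:
  rough-coated: 1117 × 3/4 = 837.75
  smooth-coated: 1117 × 1/4 = 279.25

837.75, 279.25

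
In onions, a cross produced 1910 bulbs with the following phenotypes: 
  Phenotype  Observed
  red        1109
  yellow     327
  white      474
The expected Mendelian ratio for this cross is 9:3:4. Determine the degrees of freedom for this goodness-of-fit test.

2

A goodness-of-fit test with 3 phenotype classes has df = 3 − 1 = 2.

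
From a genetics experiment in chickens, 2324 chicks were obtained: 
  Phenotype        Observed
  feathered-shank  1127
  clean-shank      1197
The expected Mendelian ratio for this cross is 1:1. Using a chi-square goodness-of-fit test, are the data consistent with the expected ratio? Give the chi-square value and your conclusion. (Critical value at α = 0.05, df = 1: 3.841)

The 1:1 ratio has 2 parts, so with N = 2324 the expected counts are:
  feathered-shank: 2324 × 1/2 = 1162
  clean-shank: 2324 × 1/2 = 1162
χ² = Σ (O − E)² / E
  feathered-shank: (1127 − 1162)² / 1162 = 1.0542
  clean-shank: (1197 − 1162)² / 1162 = 1.0542
χ² = 1.0542 + 1.0542 = 2.1084 ≈ 2.108
Degrees of freedom = 2 − 1 = 1; critical value at α = 0.05 is 3.841.
Since 2.108 < 3.841, we fail to reject the null hypothesis — the data are consistent with the 1:1 ratio.

2.108; consistent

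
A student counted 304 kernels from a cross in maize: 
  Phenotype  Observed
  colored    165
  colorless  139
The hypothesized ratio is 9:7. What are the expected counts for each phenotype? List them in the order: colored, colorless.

171, 133

Expected counts for N = 304 under a 9:7 ratio (total parts = 16):
  colored: 304 × 9/16 = 171
  colorless: 304 × 7/16 = 133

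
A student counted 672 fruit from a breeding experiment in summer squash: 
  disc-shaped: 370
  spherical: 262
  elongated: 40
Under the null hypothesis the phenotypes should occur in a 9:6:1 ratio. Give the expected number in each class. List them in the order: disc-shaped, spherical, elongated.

378, 252, 42

Under the 9:6:1 hypothesis (Σ ratio = 16, N = 672):
  disc-shaped: 672 × 9/16 = 378
  spherical: 672 × 6/16 = 252
  elongated: 672 × 1/16 = 42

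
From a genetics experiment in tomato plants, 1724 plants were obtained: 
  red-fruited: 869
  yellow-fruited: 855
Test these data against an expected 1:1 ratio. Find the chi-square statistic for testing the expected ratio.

0.114

Expected counts for N = 1724 under a 1:1 ratio (total parts = 2):
  red-fruited: 1724 × 1/2 = 862
  yellow-fruited: 1724 × 1/2 = 862
χ² = Σ (O − E)² / E
  red-fruited: (869 − 862)² / 862 = 0.0568
  yellow-fruited: (855 − 862)² / 862 = 0.0568
χ² = 0.0568 + 0.0568 = 0.1136 ≈ 0.114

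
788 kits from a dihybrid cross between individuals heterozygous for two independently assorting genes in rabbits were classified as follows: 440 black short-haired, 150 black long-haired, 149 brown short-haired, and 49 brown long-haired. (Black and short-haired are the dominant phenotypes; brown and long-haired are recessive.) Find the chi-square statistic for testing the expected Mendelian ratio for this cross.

A dihybrid F₂ with independent assortment and complete dominance at both loci gives a 9:3:3:1 phenotypic ratio.
Expected counts for N = 788 under a 9:3:3:1 ratio (total parts = 16):
  black short-haired: 788 × 9/16 = 443.25
  black long-haired: 788 × 3/16 = 147.75
  brown short-haired: 788 × 3/16 = 147.75
  brown long-haired: 788 × 1/16 = 49.25
χ² = Σ (O − E)² / E
  black short-haired: (440 − 443.25)² / 443.25 = 0.0238
  black long-haired: (150 − 147.75)² / 147.75 = 0.0343
  brown short-haired: (149 − 147.75)² / 147.75 = 0.0106
  brown long-haired: (49 − 49.25)² / 49.25 = 0.0013
χ² = 0.0238 + 0.0343 + 0.0106 + 0.0013 = 0.070

0.070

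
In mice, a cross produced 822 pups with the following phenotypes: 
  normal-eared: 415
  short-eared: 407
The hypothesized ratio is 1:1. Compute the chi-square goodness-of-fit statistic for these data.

0.078

Total ratio parts = 2. Expected numbers out of 822:
  normal-eared: 822 × 1/2 = 411
  short-eared: 822 × 1/2 = 411
χ² = Σ (O − E)² / E
  normal-eared: (415 − 411)² / 411 = 0.0389
  short-eared: (407 − 411)² / 411 = 0.0389
χ² = 0.0389 + 0.0389 = 0.0778 ≈ 0.078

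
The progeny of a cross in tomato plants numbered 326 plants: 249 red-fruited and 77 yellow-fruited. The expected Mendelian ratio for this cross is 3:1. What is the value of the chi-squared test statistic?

0.331

The 3:1 ratio has 4 parts, so with N = 326 the expected counts are:
  red-fruited: 326 × 3/4 = 244.5
  yellow-fruited: 326 × 1/4 = 81.5
χ² = Σ (O − E)² / E
  red-fruited: (249 − 244.5)² / 244.5 = 0.0828
  yellow-fruited: (77 − 81.5)² / 81.5 = 0.2485
χ² = 0.0828 + 0.2485 = 0.3313 ≈ 0.331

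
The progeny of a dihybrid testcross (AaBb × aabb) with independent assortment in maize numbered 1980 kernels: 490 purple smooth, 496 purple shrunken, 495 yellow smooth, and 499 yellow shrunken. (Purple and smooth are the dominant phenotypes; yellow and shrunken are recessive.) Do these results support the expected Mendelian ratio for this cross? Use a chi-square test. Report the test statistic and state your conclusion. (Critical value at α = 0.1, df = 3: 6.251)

0.085; consistent

A dihybrid testcross with independent assortment gives a 1:1:1:1 ratio.
Expected counts for N = 1980 under a 1:1:1:1 ratio (total parts = 4):
  purple smooth: 1980 × 1/4 = 495
  purple shrunken: 1980 × 1/4 = 495
  yellow smooth: 1980 × 1/4 = 495
  yellow shrunken: 1980 × 1/4 = 495
χ² = Σ (O − E)² / E
  purple smooth: (490 − 495)² / 495 = 0.0505
  purple shrunken: (496 − 495)² / 495 = 0.0020
  yellow smooth: (495 − 495)² / 495 = 0.0000
  yellow shrunken: (499 − 495)² / 495 = 0.0323
χ² = 0.0505 + 0.0020 + 0.0000 + 0.0323 = 0.0848 ≈ 0.085
Degrees of freedom = 4 − 1 = 3; critical value at α = 0.1 is 6.251.
Since 0.085 < 6.251, we fail to reject the null hypothesis — the data are consistent with the 1:1:1:1 ratio.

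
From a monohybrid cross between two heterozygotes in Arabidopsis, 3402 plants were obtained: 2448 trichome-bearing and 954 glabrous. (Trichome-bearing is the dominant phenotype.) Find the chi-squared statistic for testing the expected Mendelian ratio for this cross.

16.794

For a monohybrid cross between heterozygotes with complete dominance, the expected phenotypic ratio is 3:1.
Expected counts for N = 3402 under a 3:1 ratio (total parts = 4):
  trichome-bearing: 3402 × 3/4 = 2551.5
  glabrous: 3402 × 1/4 = 850.5
χ² = Σ (O − E)² / E
  trichome-bearing: (2448 − 2551.5)² / 2551.5 = 4.1984
  glabrous: (954 − 850.5)² / 850.5 = 12.5952
χ² = 4.1984 + 12.5952 = 16.7936 ≈ 16.794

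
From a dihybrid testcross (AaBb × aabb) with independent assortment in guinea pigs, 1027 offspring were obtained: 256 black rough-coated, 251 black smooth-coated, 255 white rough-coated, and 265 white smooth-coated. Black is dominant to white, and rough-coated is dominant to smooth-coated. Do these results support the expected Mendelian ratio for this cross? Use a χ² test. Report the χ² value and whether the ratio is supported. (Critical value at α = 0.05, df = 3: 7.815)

A dihybrid testcross with independent assortment gives a 1:1:1:1 ratio.
Under the 1:1:1:1 hypothesis (Σ ratio = 4, N = 1027):
  black rough-coated: 1027 × 1/4 = 256.75
  black smooth-coated: 1027 × 1/4 = 256.75
  white rough-coated: 1027 × 1/4 = 256.75
  white smooth-coated: 1027 × 1/4 = 256.75
χ² = Σ (O − E)² / E
  black rough-coated: (256 − 256.75)² / 256.75 = 0.0022
  black smooth-coated: (251 − 256.75)² / 256.75 = 0.1288
  white rough-coated: (255 − 256.75)² / 256.75 = 0.0119
  white smooth-coated: (265 − 256.75)² / 256.75 = 0.2651
χ² = 0.0022 + 0.1288 + 0.0119 + 0.2651 = 0.408
Degrees of freedom = 4 − 1 = 3; critical value at α = 0.05 is 7.815.
Since 0.408 < 7.815, we fail to reject the null hypothesis — the data are consistent with the 1:1:1:1 ratio.

0.408; consistent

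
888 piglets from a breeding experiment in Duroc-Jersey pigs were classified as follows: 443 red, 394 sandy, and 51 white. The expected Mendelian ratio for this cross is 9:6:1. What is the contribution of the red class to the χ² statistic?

Expected counts for N = 888 under a 9:6:1 ratio (total parts = 16):
  red: 888 × 9/16 = 499.5
  sandy: 888 × 6/16 = 333
  white: 888 × 1/16 = 55.5
Contribution of red: (443 − 499.5)² / 499.5 = 6.3909

6.391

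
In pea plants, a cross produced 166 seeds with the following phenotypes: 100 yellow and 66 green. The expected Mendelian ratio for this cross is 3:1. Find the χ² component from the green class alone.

Under the 3:1 hypothesis (Σ ratio = 4, N = 166):
  yellow: 166 × 3/4 = 124.5
  green: 166 × 1/4 = 41.5
Contribution of green: (66 − 41.5)² / 41.5 = 14.4639

14.464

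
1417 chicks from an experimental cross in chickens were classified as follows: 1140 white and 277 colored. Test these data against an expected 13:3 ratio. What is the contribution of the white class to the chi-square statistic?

Under the 13:3 hypothesis (Σ ratio = 16, N = 1417):
  white: 1417 × 13/16 = 1151.3125
  colored: 1417 × 3/16 = 265.6875
Contribution of white: (1140 − 1151.3125)² / 1151.3125 = 0.1112

0.111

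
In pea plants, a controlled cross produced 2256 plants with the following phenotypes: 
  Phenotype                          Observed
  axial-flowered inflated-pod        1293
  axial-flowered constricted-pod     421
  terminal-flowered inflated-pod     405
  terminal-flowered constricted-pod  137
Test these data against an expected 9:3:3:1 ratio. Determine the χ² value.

Total ratio parts = 16. Expected numbers out of 2256:
  axial-flowered inflated-pod: 2256 × 9/16 = 1269
  axial-flowered constricted-pod: 2256 × 3/16 = 423
  terminal-flowered inflated-pod: 2256 × 3/16 = 423
  terminal-flowered constricted-pod: 2256 × 1/16 = 141
χ² = Σ (O − E)² / E
  axial-flowered inflated-pod: (1293 − 1269)² / 1269 = 0.4539
  axial-flowered constricted-pod: (421 − 423)² / 423 = 0.0095
  terminal-flowered inflated-pod: (405 − 423)² / 423 = 0.7660
  terminal-flowered constricted-pod: (137 − 141)² / 141 = 0.1135
χ² = 0.4539 + 0.0095 + 0.7660 + 0.1135 = 1.3429 ≈ 1.343

1.343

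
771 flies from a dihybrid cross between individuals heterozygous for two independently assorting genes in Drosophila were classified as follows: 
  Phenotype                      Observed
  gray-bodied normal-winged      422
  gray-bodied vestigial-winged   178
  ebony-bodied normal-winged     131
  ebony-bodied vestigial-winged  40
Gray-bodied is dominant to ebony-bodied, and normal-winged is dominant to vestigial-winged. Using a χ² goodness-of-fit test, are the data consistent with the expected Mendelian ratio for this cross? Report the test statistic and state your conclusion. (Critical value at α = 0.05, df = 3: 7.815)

A dihybrid F₂ with independent assortment and complete dominance at both loci gives a 9:3:3:1 phenotypic ratio.
Total ratio parts = 16. Expected numbers out of 771:
  gray-bodied normal-winged: 771 × 9/16 = 433.6875
  gray-bodied vestigial-winged: 771 × 3/16 = 144.5625
  ebony-bodied normal-winged: 771 × 3/16 = 144.5625
  ebony-bodied vestigial-winged: 771 × 1/16 = 48.1875
χ² = Σ (O − E)² / E
  gray-bodied normal-winged: (422 − 433.6875)² / 433.6875 = 0.3150
  gray-bodied vestigial-winged: (178 − 144.5625)² / 144.5625 = 7.7341
  ebony-bodied normal-winged: (131 − 144.5625)² / 144.5625 = 1.2724
  ebony-bodied vestigial-winged: (40 − 48.1875)² / 48.1875 = 1.3911
χ² = 0.3150 + 7.7341 + 1.2724 + 1.3911 = 10.7126 ≈ 10.713
Degrees of freedom = 4 − 1 = 3; critical value at α = 0.05 is 7.815.
Since 10.713 > 7.815, we reject the null hypothesis — the data do not fit the 9:3:3:1 ratio.

10.713; not consistent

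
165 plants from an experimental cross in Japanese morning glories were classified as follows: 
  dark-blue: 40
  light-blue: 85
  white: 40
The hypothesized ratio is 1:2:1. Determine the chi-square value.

Expected counts for N = 165 under a 1:2:1 ratio (total parts = 4):
  dark-blue: 165 × 1/4 = 41.25
  light-blue: 165 × 2/4 = 82.5
  white: 165 × 1/4 = 41.25
χ² = Σ (O − E)² / E
  dark-blue: (40 − 41.25)² / 41.25 = 0.0379
  light-blue: (85 − 82.5)² / 82.5 = 0.0758
  white: (40 − 41.25)² / 41.25 = 0.0379
χ² = 0.0379 + 0.0758 + 0.0379 = 0.1516 ≈ 0.152

0.152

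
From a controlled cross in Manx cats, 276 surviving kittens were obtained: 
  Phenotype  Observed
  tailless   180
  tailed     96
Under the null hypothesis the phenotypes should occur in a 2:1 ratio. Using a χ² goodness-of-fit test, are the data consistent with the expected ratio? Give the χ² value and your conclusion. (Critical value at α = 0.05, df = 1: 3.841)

0.261; consistent

Expected counts for N = 276 under a 2:1 ratio (total parts = 3):
  tailless: 276 × 2/3 = 184
  tailed: 276 × 1/3 = 92
χ² = Σ (O − E)² / E
  tailless: (180 − 184)² / 184 = 0.0870
  tailed: (96 − 92)² / 92 = 0.1739
χ² = 0.0870 + 0.1739 = 0.2609 ≈ 0.261
Degrees of freedom = 2 − 1 = 1; critical value at α = 0.05 is 3.841.
Since 0.261 < 3.841, we fail to reject the null hypothesis — the data are consistent with the 2:1 ratio.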